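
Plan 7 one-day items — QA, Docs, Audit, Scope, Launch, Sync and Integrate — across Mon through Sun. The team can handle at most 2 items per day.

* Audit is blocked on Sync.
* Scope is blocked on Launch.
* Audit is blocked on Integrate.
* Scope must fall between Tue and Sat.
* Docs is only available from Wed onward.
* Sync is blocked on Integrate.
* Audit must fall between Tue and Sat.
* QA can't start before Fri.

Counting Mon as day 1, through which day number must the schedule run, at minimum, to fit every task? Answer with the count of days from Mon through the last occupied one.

5

The precedence chain requires at least 3 distinct days.
With at most 2 per day and 7 tasks, at least 4 days are needed.
QA can't be placed before Fri — that is day 5 counting from Mon — so the schedule must run through at least 5 days.
5 works (last occupied day: Fri): for example Sync in Tue, QA in Fri, Docs in Wed, Launch in Mon, Integrate in Mon, Audit in Wed, Scope in Tue.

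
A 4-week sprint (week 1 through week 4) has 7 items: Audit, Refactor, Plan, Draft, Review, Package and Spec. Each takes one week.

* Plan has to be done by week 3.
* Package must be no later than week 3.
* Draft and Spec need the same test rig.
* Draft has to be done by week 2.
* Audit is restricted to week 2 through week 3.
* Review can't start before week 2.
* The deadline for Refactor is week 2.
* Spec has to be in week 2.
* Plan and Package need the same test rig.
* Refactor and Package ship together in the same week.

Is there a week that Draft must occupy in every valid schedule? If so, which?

week 1

Draft's window is week 1–week 2.
Spec is fixed at week 2, and Draft can't share a week with Spec.
So Draft must be week 1.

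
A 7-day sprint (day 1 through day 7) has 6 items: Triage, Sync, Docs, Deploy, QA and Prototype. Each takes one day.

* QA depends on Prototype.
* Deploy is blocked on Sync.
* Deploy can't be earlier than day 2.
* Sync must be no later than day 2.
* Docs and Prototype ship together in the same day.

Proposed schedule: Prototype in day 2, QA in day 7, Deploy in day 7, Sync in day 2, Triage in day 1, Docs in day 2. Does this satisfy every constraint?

Sync must be no later than day 2 — holds.
Deploy can't be earlier than day 2 — holds.
Docs and Prototype ship together in the same day — holds.
Deploy is blocked on Sync — holds.
QA depends on Prototype — holds.

Valid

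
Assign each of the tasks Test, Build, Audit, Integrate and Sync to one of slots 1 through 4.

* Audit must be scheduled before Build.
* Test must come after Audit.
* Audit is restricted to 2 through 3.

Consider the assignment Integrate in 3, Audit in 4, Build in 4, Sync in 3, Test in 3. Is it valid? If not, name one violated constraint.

No. Audit is restricted to 2 through 3 is not satisfied.

Audit is restricted to 2 through 3 — violated.
Audit must be scheduled before Build — violated.
Test must come after Audit — violated.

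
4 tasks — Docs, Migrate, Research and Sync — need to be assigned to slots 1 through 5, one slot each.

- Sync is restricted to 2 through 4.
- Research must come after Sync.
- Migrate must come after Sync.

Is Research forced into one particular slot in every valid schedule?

No

Research can be 3 (e.g. Docs=1, Sync=2, Migrate=3, Research=3) or 4 (e.g. Docs in 1, Research in 4, Sync in 2, Migrate in 3).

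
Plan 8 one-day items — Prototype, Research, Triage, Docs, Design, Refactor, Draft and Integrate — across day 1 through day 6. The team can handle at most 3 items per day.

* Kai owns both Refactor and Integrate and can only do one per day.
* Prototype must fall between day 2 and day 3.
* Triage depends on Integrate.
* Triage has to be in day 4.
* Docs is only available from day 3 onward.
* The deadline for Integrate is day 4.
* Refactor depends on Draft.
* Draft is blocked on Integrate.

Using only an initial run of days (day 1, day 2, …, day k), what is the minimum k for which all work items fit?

4 days

The precedence chain requires at least 3 distinct days.
With at most 3 per day and 8 work items, at least 3 days are needed.
Triage can't be placed before day 4, so the schedule must run through at least day 4.
4 works (last occupied day: day 4): for example Refactor in day 3, Triage in day 4, Integrate in day 1, Design in day 1, Prototype in day 2, Research in day 1, Docs in day 3, Draft in day 2.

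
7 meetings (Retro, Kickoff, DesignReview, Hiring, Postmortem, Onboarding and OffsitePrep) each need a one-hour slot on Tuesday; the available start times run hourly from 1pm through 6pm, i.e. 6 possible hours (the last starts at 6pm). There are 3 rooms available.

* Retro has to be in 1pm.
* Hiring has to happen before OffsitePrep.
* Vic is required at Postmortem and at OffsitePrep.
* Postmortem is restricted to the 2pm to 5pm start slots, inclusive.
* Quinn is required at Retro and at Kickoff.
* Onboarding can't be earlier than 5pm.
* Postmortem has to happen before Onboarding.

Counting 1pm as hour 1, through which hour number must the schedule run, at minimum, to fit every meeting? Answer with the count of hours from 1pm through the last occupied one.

The precedence chain requires at least 2 distinct hours.
With at most 3 per hour and 7 meetings, at least 3 hours are needed.
Onboarding can't be placed before 5pm — that is hour 5 counting from 1pm — so the schedule must run through at least 5 hours.
5 works (last occupied hour: 5pm): for example OffsitePrep -> 3pm, Kickoff -> 2pm, Postmortem -> 2pm, Hiring -> 1pm, Onboarding -> 5pm, DesignReview -> 1pm, Retro -> 1pm.

5 hours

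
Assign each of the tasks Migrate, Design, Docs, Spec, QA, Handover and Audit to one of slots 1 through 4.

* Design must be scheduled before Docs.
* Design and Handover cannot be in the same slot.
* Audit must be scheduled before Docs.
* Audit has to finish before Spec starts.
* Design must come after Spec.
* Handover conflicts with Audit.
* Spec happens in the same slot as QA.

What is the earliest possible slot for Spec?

2

Precedence pushes Spec to at least 2; downstream work caps Spec at 2.
Spec at 2 is achievable: Design=3, Spec=2, Handover=2, Docs=4, QA=2, Audit=1, Migrate=1.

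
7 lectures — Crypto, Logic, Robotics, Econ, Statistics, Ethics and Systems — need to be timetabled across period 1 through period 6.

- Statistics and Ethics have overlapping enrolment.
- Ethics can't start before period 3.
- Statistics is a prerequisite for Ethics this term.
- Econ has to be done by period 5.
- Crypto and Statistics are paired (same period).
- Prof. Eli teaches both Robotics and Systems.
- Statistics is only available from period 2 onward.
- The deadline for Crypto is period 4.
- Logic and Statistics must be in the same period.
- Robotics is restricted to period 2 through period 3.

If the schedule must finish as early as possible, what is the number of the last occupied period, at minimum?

The precedence chain requires at least 2 distinct periods.
Ethics can't be placed before period 3, so the schedule must run through at least period 3.
3 works (last occupied period: period 3): for example Robotics in period 2, Logic in period 2, Statistics in period 2, Systems in period 1, Crypto in period 2, Econ in period 1, Ethics in period 3.

period 3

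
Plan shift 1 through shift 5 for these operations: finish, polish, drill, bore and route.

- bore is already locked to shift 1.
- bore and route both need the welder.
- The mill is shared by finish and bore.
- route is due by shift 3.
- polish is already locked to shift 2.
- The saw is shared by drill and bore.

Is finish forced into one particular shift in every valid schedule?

finish can be shift 2 (e.g. drill in shift 2; finish in shift 2; polish in shift 2; route in shift 2; bore in shift 1) or shift 3 (e.g. polish -> shift 2, bore -> shift 1, route -> shift 2, drill -> shift 2, finish -> shift 3).

No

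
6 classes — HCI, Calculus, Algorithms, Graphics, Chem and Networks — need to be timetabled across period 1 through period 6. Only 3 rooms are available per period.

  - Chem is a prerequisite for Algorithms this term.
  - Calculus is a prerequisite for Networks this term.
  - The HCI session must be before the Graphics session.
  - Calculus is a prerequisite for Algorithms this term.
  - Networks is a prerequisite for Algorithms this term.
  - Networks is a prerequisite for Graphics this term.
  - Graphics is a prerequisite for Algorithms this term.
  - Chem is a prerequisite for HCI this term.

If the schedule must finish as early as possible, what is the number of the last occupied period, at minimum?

The precedence chain requires at least 4 distinct periods.
With at most 3 per period and 6 classes, at least 2 periods are needed.
4 works (last occupied period: period 4): for example Graphics -> period 3, Algorithms -> period 4, Calculus -> period 1, Chem -> period 1, Networks -> period 2, HCI -> period 2.

4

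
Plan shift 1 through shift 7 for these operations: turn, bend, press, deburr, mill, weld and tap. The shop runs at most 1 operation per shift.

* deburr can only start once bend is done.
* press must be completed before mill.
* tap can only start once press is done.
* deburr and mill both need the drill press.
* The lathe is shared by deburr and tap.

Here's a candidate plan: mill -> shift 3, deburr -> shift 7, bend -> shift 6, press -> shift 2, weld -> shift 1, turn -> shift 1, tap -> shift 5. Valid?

The shop runs at most 1 operation per shift — violated.
press must be completed before mill — holds.
deburr can only start once bend is done — holds.
deburr and mill both need the drill press — holds.
The lathe is shared by deburr and tap — holds.
tap can only start once press is done — holds.

No — it violates: The shop runs at most 1 operation per shift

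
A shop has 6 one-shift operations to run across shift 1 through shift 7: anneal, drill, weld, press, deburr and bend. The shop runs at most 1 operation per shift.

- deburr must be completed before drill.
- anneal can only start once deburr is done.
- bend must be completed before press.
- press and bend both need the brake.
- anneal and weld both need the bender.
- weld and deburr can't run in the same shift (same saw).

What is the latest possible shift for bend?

Downstream work caps bend at shift 6.
bend at shift 6 is achievable: weld in shift 4; press in shift 7; anneal in shift 2; bend in shift 6; deburr in shift 1; drill in shift 3.

shift 6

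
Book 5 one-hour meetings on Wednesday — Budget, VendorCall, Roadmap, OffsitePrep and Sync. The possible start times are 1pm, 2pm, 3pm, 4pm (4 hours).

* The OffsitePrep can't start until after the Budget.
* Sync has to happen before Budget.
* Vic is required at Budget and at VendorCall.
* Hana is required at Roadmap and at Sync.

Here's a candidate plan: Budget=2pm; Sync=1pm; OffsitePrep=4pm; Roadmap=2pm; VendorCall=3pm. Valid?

Sync has to happen before Budget — holds.
Vic is required at Budget and at VendorCall — holds.
Hana is required at Roadmap and at Sync — holds.
The OffsitePrep can't start until after the Budget — holds.

Yes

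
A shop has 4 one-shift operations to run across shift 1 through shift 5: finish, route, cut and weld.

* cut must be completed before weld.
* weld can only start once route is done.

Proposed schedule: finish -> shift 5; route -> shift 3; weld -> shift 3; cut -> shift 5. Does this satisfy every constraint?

weld can only start once route is done — violated.
cut must be completed before weld — violated.

No. cut must be completed before weld is not satisfied.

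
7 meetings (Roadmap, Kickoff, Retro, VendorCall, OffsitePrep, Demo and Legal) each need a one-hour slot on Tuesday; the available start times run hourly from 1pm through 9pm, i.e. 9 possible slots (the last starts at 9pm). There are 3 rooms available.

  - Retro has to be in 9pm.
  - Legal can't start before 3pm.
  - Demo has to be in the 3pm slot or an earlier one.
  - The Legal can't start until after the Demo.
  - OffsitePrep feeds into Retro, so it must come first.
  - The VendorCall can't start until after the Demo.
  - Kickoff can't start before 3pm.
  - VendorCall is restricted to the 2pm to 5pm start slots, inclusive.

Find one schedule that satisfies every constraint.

VendorCall in 2pm, Retro in 9pm, Roadmap in 1pm, Kickoff in 3pm, OffsitePrep in 1pm, Demo in 1pm, Legal in 3pm

Checking: Demo(1pm) before Legal(3pm); OffsitePrep(1pm) before Retro(9pm); Demo(1pm) before VendorCall(2pm); VendorCall=2pm in [2pm,5pm]; Legal=3pm in [3pm,9pm]; Retro=9pm in [9pm,9pm]; Demo=1pm in [1pm,3pm]; Kickoff=3pm in [3pm,9pm]; max 3 per slot (cap 3).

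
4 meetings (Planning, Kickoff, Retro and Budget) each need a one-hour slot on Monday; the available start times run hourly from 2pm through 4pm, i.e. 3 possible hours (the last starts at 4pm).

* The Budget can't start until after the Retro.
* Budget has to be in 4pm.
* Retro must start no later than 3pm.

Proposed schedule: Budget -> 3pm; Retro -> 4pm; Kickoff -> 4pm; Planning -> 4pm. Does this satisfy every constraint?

Invalid. The Budget can't start until after the Retro.

Budget has to be in 4pm — violated.
Retro must start no later than 3pm — violated.
The Budget can't start until after the Retro — violated.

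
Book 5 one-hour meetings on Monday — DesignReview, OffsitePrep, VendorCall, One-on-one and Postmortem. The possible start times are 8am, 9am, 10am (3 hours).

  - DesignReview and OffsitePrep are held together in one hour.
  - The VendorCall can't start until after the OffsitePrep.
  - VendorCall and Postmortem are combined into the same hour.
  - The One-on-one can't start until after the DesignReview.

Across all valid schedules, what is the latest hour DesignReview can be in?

Downstream work caps DesignReview at 9am.
DesignReview at 9am is achievable: VendorCall -> 10am, DesignReview -> 9am, One-on-one -> 10am, OffsitePrep -> 9am, Postmortem -> 10am.

9am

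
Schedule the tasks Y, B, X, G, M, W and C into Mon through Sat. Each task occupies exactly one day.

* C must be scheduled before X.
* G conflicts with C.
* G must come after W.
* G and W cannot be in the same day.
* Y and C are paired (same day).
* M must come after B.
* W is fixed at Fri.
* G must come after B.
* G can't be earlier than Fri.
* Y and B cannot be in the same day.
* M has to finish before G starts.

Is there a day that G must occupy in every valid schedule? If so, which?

Sat

G's window is Fri–Sat.
W is fixed at Fri, and G can't share a day with W.
So G must be Sat.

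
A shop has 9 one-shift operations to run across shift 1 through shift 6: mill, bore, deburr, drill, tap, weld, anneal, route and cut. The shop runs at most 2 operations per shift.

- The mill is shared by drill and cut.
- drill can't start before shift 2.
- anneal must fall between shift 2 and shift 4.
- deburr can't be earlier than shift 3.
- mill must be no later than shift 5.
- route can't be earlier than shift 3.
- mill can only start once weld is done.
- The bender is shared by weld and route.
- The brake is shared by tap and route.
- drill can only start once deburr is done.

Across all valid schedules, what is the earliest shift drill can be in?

Drill is available from shift 2; precedence pushes drill to at least shift 4.
drill at shift 4 is achievable: mill -> shift 2, cut -> shift 5, route -> shift 3, weld -> shift 1, drill -> shift 4, bore -> shift 1, deburr -> shift 3, anneal -> shift 2, tap -> shift 4.

shift 4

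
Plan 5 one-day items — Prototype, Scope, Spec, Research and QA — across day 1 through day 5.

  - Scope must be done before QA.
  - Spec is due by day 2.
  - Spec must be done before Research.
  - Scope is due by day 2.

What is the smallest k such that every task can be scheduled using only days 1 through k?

2

The precedence chain requires at least 2 distinct days.
2 works (last occupied day: day 2): for example Spec=day 1, QA=day 2, Prototype=day 1, Scope=day 1, Research=day 2.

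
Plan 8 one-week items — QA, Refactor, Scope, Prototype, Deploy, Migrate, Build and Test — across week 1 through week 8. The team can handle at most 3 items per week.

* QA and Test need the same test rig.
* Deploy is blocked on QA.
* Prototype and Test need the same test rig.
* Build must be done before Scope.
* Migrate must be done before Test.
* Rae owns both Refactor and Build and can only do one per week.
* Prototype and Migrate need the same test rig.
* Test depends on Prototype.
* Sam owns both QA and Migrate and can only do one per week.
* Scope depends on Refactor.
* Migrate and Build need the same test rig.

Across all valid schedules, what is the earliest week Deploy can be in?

Precedence pushes Deploy to at least week 2.
Deploy at week 2 is achievable: Scope -> week 3, Test -> week 3, Migrate -> week 2, QA -> week 1, Build -> week 1, Refactor -> week 2, Deploy -> week 2, Prototype -> week 1.

week 2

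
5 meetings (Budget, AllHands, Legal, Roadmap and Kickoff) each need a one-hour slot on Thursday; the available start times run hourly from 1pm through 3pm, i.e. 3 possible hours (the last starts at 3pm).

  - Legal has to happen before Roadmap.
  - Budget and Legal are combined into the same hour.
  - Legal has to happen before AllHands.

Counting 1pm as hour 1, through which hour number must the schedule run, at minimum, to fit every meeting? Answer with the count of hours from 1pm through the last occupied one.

2 hours

The precedence chain requires at least 2 distinct hours.
2 works (last occupied hour: 2pm): for example Kickoff -> 1pm; AllHands -> 2pm; Legal -> 1pm; Roadmap -> 2pm; Budget -> 1pm.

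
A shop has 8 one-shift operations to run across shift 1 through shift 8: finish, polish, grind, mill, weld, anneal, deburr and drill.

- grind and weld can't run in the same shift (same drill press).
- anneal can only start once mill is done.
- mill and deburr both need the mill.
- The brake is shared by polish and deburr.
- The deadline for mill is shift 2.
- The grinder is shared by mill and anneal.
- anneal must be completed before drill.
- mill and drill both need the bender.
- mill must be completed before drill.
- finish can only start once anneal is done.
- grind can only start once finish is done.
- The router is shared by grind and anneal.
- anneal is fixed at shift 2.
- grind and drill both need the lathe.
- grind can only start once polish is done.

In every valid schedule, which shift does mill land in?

mill's window is shift 1–shift 2.
anneal is fixed at shift 2, and mill can't share a shift with anneal.
So mill must be shift 1.

shift 1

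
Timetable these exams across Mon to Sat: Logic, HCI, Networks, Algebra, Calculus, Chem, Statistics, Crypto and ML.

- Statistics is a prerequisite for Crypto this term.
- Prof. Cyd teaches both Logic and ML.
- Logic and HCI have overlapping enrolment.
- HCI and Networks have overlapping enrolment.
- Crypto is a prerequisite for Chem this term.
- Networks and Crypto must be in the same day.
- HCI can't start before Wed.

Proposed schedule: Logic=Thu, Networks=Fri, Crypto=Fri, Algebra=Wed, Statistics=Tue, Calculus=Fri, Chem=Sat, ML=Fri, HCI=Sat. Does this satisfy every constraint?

Yes, all constraints hold

HCI can't start before Wed — holds.
HCI and Networks have overlapping enrolment — holds.
Prof. Cyd teaches both Logic and ML — holds.
Crypto is a prerequisite for Chem this term — holds.
Logic and HCI have overlapping enrolment — holds.
Networks and Crypto must be in the same day — holds.
Statistics is a prerequisite for Crypto this term — holds.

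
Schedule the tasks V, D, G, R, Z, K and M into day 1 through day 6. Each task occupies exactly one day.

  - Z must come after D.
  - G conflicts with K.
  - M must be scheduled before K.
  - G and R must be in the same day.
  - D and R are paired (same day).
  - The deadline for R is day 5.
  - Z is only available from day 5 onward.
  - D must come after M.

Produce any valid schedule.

K -> day 3, R -> day 2, Z -> day 5, V -> day 1, G -> day 2, M -> day 1, D -> day 2

Checking: M(day 1) before D(day 2); D(day 2) before Z(day 5); M(day 1) before K(day 3); G(day 2) != K(day 3); D = R = day 2; G = R = day 2; R=day 2 in [day 1,day 5]; Z=day 5 in [day 5,day 6].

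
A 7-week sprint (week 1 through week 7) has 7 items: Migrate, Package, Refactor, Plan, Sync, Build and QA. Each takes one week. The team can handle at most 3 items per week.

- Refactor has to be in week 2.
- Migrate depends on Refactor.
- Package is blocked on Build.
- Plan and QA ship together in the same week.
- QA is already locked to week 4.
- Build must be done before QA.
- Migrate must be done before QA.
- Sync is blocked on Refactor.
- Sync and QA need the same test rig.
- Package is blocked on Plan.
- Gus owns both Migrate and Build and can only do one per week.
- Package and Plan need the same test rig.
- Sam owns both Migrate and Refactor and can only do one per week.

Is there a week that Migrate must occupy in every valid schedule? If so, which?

week 3

Refactor is fixed at week 2 and must come before Migrate, so Migrate is at least week 3.
QA is fixed at week 4 and must come after Migrate, so Migrate is at most week 3.
So Migrate must be week 3.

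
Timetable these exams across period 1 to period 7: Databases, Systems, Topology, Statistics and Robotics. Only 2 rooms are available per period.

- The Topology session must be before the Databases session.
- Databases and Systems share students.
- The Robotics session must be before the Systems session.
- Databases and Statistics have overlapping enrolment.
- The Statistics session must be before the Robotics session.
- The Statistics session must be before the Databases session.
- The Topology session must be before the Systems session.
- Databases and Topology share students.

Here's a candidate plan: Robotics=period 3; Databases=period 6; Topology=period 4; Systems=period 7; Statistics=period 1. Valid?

Valid

Only 2 rooms are available per period — holds.
The Statistics session must be before the Robotics session — holds.
Databases and Systems share students — holds.
The Statistics session must be before the Databases session — holds.
Databases and Topology share students — holds.
Databases and Statistics have overlapping enrolment — holds.
The Robotics session must be before the Systems session — holds.
The Topology session must be before the Systems session — holds.
The Topology session must be before the Databases session — holds.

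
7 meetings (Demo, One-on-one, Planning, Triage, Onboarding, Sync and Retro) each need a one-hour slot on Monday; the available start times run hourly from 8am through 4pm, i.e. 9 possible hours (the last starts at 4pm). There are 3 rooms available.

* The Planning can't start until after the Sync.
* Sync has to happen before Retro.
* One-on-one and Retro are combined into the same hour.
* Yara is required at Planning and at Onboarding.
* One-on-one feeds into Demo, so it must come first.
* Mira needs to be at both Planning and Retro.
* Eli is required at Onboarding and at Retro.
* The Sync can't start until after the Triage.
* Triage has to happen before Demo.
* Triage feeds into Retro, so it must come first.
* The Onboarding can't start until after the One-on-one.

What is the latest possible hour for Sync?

Precedence pushes Sync to at least 9am; downstream work caps Sync at 2pm.
Sync at 1pm is achievable: Planning=3pm; One-on-one=2pm; Onboarding=4pm; Demo=3pm; Sync=1pm; Triage=8am; Retro=2pm.
Nothing later works — the conflict and capacity constraints rule out every hour after 1pm.

1pm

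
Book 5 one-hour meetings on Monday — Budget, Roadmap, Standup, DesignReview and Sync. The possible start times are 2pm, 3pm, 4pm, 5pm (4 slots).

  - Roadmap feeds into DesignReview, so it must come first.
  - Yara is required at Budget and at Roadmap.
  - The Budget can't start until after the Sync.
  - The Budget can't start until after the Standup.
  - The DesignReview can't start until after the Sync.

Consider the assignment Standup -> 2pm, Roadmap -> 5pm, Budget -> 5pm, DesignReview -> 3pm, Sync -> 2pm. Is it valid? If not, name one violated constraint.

Roadmap feeds into DesignReview, so it must come first — violated.
The Budget can't start until after the Standup — holds.
The DesignReview can't start until after the Sync — holds.
The Budget can't start until after the Sync — holds.
Yara is required at Budget and at Roadmap — violated.

No. Yara is required at Budget and at Roadmap is not satisfied.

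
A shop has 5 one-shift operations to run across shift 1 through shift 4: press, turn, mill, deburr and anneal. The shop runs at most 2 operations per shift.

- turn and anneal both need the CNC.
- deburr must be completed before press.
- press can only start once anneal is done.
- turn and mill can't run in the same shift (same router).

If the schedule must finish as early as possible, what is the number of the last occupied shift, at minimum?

The precedence chain requires at least 2 distinct shifts.
With at most 2 per shift and 5 operations, at least 3 shifts are needed.
3 works (last occupied shift: shift 3): for example deburr -> shift 1, mill -> shift 3, anneal -> shift 1, press -> shift 2, turn -> shift 2.

3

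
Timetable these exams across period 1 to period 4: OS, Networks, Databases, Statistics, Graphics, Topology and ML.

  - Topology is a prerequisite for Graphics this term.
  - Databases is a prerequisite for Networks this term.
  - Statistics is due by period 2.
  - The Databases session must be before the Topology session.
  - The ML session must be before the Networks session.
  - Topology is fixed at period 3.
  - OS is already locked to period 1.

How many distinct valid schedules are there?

22

Splitting on Networks: it can be period 2 (2), period 3 (8), period 4 (12). Listing each branch's schedules as (OS, Databases, Statistics, Graphics, Topology, ML) by period number:
Networks=period 2: (1,1,1,4,3,1) (1,1,2,4,3,1) — 2.
Networks=period 3: (1,1,1,4,3,1) (1,1,1,4,3,2) (1,1,2,4,3,1) (1,1,2,4,3,2) (1,2,1,4,3,1) (1,2,1,4,3,2) (1,2,2,4,3,1) (1,2,2,4,3,2) — 8.
Networks=period 4: (1,1,1,4,3,1) (1,1,1,4,3,2) (1,1,1,4,3,3) (1,1,2,4,3,1) (1,1,2,4,3,2) (1,1,2,4,3,3) (1,2,1,4,3,1) (1,2,1,4,3,2) (1,2,1,4,3,3) (1,2,2,4,3,1) (1,2,2,4,3,2) (1,2,2,4,3,3) — 12.
Summing: 2 + 8 + 12 = 22.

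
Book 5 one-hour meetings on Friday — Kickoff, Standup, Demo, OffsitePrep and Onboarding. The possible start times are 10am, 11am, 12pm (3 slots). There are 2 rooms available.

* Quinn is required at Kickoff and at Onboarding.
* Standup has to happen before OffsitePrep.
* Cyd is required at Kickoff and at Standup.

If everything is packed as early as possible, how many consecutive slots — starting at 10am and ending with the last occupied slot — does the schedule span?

The precedence chain requires at least 2 distinct slots.
With at most 2 per slot and 5 meetings, at least 3 slots are needed.
3 works (last occupied slot: 12pm): for example Kickoff in 11am, OffsitePrep in 11am, Standup in 10am, Onboarding in 12pm, Demo in 10am.

3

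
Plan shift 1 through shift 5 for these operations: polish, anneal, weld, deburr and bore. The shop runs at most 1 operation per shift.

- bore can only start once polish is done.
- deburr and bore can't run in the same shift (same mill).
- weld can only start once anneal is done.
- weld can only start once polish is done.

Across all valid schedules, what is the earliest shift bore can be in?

Precedence pushes bore to at least shift 2.
bore at shift 2 is achievable: polish=shift 1; bore=shift 2; weld=shift 4; deburr=shift 5; anneal=shift 3.

shift 2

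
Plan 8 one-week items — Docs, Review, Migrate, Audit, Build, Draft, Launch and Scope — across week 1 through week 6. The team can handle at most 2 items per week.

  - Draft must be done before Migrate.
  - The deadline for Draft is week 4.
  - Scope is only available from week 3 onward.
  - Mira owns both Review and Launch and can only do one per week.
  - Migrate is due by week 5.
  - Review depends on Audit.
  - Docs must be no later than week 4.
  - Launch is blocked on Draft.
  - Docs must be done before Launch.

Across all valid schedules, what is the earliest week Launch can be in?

Precedence pushes Launch to at least week 2.
Launch at week 2 is achievable: Audit -> week 3, Scope -> week 3, Launch -> week 2, Review -> week 4, Docs -> week 1, Migrate -> week 2, Build -> week 4, Draft -> week 1.

week 2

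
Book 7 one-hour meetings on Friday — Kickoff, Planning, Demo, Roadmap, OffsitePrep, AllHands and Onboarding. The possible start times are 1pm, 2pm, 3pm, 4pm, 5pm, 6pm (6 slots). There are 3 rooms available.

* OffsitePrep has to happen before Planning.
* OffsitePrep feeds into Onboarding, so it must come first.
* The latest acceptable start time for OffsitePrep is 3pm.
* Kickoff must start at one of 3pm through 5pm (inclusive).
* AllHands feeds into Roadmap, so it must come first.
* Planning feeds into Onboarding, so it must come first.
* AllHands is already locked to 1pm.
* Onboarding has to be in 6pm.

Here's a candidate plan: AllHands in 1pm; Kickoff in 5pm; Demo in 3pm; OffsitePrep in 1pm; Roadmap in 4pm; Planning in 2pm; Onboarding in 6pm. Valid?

The latest acceptable start time for OffsitePrep is 3pm — holds.
OffsitePrep feeds into Onboarding, so it must come first — holds.
AllHands is already locked to 1pm — holds.
Planning feeds into Onboarding, so it must come first — holds.
OffsitePrep has to happen before Planning — holds.
Onboarding has to be in 6pm — holds.
There are 3 rooms available — holds.
AllHands feeds into Roadmap, so it must come first — holds.
Kickoff must start at one of 3pm through 5pm (inclusive) — holds.

Yes, all constraints hold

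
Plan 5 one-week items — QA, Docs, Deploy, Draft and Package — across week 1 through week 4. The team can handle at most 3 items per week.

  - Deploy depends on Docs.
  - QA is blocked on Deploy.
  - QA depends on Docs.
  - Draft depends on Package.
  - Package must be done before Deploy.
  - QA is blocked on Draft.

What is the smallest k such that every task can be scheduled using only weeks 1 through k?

3 weeks

The precedence chain requires at least 3 distinct weeks.
With at most 3 per week and 5 tasks, at least 2 weeks are needed.
3 works (last occupied week: week 3): for example QA -> week 3, Draft -> week 2, Deploy -> week 2, Docs -> week 1, Package -> week 1.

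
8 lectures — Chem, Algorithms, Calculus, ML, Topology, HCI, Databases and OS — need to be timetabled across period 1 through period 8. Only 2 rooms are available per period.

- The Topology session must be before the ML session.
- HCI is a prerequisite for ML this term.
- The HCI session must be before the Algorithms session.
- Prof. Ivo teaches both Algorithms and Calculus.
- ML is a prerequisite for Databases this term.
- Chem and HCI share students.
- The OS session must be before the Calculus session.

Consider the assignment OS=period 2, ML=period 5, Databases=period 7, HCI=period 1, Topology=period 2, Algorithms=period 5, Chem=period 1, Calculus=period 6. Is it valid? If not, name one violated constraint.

The Topology session must be before the ML session — holds.
ML is a prerequisite for Databases this term — holds.
The OS session must be before the Calculus session — holds.
Chem and HCI share students — violated.
HCI is a prerequisite for ML this term — holds.
Only 2 rooms are available per period — holds.
Prof. Ivo teaches both Algorithms and Calculus — holds.
The HCI session must be before the Algorithms session — holds.

No — it violates: Chem and HCI share students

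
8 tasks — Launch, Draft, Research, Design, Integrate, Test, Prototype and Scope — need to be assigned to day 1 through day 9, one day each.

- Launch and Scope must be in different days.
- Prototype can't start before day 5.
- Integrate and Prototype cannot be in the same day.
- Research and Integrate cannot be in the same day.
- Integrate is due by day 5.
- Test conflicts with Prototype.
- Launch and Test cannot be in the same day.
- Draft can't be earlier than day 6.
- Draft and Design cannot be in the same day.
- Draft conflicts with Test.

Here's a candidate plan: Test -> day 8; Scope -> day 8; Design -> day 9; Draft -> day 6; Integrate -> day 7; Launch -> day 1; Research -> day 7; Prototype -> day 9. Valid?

No. Research and Integrate cannot be in the same day is not satisfied.

Prototype can't start before day 5 — holds.
Launch and Scope must be in different days — holds.
Draft can't be earlier than day 6 — holds.
Research and Integrate cannot be in the same day — violated.
Draft and Design cannot be in the same day — holds.
Integrate is due by day 5 — violated.
Integrate and Prototype cannot be in the same day — holds.
Draft conflicts with Test — holds.
Launch and Test cannot be in the same day — holds.
Test conflicts with Prototype — holds.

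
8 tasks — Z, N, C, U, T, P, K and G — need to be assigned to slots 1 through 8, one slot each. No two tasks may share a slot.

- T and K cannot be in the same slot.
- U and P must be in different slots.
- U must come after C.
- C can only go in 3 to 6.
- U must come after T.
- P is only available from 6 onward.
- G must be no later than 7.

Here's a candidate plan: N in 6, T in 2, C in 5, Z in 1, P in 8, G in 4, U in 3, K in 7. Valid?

U must come after C — violated.
U and P must be in different slots — holds.
T and K cannot be in the same slot — holds.
G must be no later than 7 — holds.
No two tasks may share a slot — holds.
C can only go in 3 to 6 — holds.
P is only available from 6 onward — holds.
U must come after T — holds.

No — it violates: U must come after C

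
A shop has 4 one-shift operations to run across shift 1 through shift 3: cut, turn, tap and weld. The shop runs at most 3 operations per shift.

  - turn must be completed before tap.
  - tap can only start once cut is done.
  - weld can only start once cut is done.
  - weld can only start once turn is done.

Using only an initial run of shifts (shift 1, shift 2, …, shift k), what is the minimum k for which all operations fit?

2 shifts

The precedence chain requires at least 2 distinct shifts.
With at most 3 per shift and 4 operations, at least 2 shifts are needed.
2 works (last occupied shift: shift 2): for example turn in shift 1; weld in shift 2; tap in shift 2; cut in shift 1.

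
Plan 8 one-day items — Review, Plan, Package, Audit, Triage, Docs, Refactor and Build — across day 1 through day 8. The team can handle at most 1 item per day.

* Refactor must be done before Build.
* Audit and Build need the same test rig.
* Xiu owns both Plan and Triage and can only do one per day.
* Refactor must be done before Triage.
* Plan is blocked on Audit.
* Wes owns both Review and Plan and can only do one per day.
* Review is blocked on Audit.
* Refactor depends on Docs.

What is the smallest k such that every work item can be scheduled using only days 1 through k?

8 days

The precedence chain requires at least 3 distinct days.
With at most 1 per day and 8 work items, at least 8 days are needed.
8 works (last occupied day: day 8): for example Docs in day 1; Plan in day 5; Refactor in day 2; Audit in day 3; Review in day 4; Package in day 8; Triage in day 6; Build in day 7.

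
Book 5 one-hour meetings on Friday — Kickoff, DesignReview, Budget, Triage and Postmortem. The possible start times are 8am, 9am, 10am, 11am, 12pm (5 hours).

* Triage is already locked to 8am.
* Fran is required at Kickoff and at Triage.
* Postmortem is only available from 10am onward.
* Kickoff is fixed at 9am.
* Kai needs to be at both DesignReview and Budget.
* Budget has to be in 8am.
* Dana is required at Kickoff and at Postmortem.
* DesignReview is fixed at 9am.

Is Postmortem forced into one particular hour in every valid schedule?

No

Postmortem can be 10am (e.g. Triage=8am, Kickoff=9am, Postmortem=10am, DesignReview=9am, Budget=8am) or 11am (e.g. Kickoff -> 9am, DesignReview -> 9am, Budget -> 8am, Triage -> 8am, Postmortem -> 11am).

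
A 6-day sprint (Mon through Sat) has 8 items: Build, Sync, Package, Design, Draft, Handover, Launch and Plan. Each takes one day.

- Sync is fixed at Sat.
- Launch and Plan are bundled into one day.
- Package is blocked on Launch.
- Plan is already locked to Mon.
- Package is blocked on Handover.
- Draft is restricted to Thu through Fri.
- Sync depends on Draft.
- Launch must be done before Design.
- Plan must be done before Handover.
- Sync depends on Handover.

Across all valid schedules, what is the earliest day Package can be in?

Precedence pushes Package to at least Wed.
Package at Wed is achievable: Package -> Wed; Launch -> Mon; Design -> Tue; Build -> Mon; Handover -> Tue; Sync -> Sat; Draft -> Thu; Plan -> Mon.

Wed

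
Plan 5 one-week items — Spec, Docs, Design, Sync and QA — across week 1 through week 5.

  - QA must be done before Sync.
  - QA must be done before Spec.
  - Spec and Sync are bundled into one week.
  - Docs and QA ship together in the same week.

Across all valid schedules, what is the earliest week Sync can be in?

Precedence pushes Sync to at least week 2.
Sync at week 2 is achievable: Design -> week 1; Spec -> week 2; QA -> week 1; Docs -> week 1; Sync -> week 2.

week 2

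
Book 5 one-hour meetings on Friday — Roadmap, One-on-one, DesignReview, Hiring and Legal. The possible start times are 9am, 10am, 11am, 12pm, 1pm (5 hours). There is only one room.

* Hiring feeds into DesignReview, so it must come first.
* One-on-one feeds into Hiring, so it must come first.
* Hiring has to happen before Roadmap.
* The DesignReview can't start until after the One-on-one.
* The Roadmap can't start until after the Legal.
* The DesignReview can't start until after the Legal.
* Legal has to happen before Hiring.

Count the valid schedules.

Enumerating: One-on-one -> 10am, Hiring -> 11am, Roadmap -> 1pm, DesignReview -> 12pm, Legal -> 9am | Roadmap -> 1pm, One-on-one -> 9am, Legal -> 10am, Hiring -> 11am, DesignReview -> 12pm | Roadmap -> 12pm; Legal -> 9am; Hiring -> 11am; One-on-one -> 10am; DesignReview -> 1pm | Hiring=11am; DesignReview=1pm; Legal=10am; Roadmap=12pm; One-on-one=9am.

4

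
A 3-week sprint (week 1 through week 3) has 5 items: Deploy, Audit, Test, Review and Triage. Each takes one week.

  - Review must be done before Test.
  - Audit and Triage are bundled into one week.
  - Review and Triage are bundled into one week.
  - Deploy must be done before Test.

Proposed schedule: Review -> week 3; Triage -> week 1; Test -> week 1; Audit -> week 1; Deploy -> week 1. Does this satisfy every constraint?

No — it violates: Review must be done before Test

Review must be done before Test — violated.
Review and Triage are bundled into one week — violated.
Audit and Triage are bundled into one week — holds.
Deploy must be done before Test — violated.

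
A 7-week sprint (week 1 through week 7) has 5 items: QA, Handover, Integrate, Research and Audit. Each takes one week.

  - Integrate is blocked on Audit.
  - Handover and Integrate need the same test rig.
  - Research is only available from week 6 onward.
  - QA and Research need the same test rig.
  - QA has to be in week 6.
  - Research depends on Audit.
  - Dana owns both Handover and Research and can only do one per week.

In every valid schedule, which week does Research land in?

week 7

Research's window is week 6–week 7.
QA is fixed at week 6, and Research can't share a week with QA.
So Research must be week 7.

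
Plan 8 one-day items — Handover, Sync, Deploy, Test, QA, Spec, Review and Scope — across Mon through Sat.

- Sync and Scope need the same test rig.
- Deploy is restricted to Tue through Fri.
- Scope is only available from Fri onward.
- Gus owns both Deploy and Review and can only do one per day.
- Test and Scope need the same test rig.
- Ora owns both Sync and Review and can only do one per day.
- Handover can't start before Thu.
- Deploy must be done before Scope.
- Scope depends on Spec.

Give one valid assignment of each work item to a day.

Scope in Fri, Sync in Mon, QA in Mon, Spec in Mon, Review in Wed, Handover in Thu, Deploy in Tue, Test in Mon

Checking: Deploy(Tue) before Scope(Fri); Spec(Mon) before Scope(Fri); Sync(Mon) != Review(Wed); Deploy(Tue) != Review(Wed); Test(Mon) != Scope(Fri); Sync(Mon) != Scope(Fri); Deploy=Tue in [Tue,Fri]; Handover=Thu in [Thu,Sat]; Scope=Fri in [Fri,Sat].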